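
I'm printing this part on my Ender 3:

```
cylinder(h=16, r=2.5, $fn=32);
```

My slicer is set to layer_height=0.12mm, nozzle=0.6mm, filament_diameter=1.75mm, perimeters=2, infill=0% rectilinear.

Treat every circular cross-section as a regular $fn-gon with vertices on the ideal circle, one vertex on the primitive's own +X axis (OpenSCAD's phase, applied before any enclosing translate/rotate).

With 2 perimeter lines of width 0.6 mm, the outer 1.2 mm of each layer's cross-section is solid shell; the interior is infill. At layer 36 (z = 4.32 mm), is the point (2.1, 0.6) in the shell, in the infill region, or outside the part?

shell

At z = 4.32 mm: the r=2.5 cylinder contributes a regular 32-gon of circumradius 2.5. Overall, the cross-section is a single solid region. The nearest boundary edge runs (2.45, 0.49)→(2.31, 0.96); distance from the point to it = 0.30 mm. The point is inside the cross-section, 0.30 mm from the nearest boundary — within the 1.2 mm shell band (2 × 0.6).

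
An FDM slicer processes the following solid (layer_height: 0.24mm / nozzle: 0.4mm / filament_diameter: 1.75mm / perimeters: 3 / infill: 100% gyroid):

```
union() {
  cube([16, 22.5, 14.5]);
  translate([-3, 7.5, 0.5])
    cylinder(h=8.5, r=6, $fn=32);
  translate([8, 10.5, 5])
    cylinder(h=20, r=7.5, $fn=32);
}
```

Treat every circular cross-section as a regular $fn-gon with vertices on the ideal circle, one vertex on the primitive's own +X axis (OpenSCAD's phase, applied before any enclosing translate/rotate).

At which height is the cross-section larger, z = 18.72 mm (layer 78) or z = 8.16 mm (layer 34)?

layer 34 (z = 8.16 mm)

Layer 78 (z = 18.72): the cube is absent (z outside [0, 14.5]); the cylinder at (-3, 7.5) is not intersected at this z (z outside [0.5, 9]); the cylinder at (8, 10.5): section is a regular 32-gon, circumradius r=7.5 (area = (32/2)·7.500²·sin(360°/32) = 175.58 mm²); Merging all regions: only the r=7.5 cylinder at (8, 10.5) is present, so the union is just that shape — area = 175.58 mm². So its area = 175.58 mm². Layer 34 (z = 8.16): the cube (footprint 16×22.5) is included at this height (area 360.00 mm²); the r=6 cylinder at (-3, 7.5) gives a regular 32-gon of circumradius 6 (constant along its height) (area = (32/2)·6.000²·sin(360°/32) = 112.37 mm²); the cylinder at (8, 10.5): section is a regular 32-gon, circumradius r=7.5 (area = (32/2)·7.500²·sin(360°/32) = 175.58 mm²); Taking the union: the regions partially overlap — summed areas 647.95 mm² minus the doubly-counted overlap 197.45 mm² gives 450.50 mm² — area = 450.50 mm². So its area = 450.50 mm². Layer 34 is larger (450.50 vs 175.58 mm²).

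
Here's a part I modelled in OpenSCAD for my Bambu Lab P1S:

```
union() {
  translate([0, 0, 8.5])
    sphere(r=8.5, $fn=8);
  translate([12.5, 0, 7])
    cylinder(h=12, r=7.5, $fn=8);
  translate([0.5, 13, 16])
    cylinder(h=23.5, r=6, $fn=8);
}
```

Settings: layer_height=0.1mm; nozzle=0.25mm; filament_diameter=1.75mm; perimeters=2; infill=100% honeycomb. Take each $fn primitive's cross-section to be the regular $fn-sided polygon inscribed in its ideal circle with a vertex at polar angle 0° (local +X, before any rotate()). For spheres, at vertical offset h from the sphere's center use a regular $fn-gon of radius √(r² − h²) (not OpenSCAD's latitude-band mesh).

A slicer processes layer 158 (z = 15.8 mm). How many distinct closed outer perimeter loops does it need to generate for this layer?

At z = 15.8 mm: the r=8.5 sphere contributes a regular 8-gon of circumradius √(8.5²−7.3²) = 4.354; the r=7.5 cylinder at (12.5, 0) contributes a regular 8-gon of circumradius 7.5; the cylinder at (0.5, 13) does not reach this height (z outside [16, 39.5]); Combining (union): the 2 present regions are separate (no shared area or edge), so areas and boundary lengths simply add and each stays a separate island — 2 connected regions. The result has 2 disconnected regions.

2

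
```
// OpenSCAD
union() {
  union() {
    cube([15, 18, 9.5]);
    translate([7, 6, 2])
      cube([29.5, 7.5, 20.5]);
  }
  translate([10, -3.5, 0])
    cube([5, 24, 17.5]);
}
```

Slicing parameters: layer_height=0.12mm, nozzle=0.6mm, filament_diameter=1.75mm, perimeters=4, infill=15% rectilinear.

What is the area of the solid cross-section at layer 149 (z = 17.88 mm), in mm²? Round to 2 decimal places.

At z = 17.88 mm: the cube is absent (z outside [0, 9.5]); the 29.5×7.5 cube at (7, 6) contributes its full rectangle (area 221.25 mm²); Taking the union: only the 29.5×7.5 cube at (7, 6) is present, so the union is just that shape — area = 221.25 mm²; the cube at (10, -3.5) does not reach this height (z outside [0, 17.5]); Taking the union: only the result so far is present, so the union is just that shape — area = 221.25 mm². Overall, the cross-section is a single solid region. Net area = 221.25 mm².

221.25 mm²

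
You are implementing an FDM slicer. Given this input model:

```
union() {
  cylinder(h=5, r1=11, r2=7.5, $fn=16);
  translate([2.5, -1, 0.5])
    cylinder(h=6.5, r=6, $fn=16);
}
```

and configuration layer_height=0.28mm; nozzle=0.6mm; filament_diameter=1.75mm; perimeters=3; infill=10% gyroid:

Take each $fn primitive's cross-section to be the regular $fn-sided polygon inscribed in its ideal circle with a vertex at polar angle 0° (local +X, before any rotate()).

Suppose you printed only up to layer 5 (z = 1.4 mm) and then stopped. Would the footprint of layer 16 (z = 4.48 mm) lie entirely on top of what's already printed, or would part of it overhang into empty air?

entirely on top

Compare the two slices. At z = 1.4: the cone contributes a regular 16-gon of circumradius 10.020 (interpolated between r1=11 and r2=7.5 at t=0.280) (area = (16/2)·10.020²·sin(360°/16) = 307.37 mm²); the r=6 cylinder at (2.5, -1) contributes a regular 16-gon of circumradius 6 (area = (16/2)·6.000²·sin(360°/16) = 110.21 mm²); Combining (union): the r=6 cylinder at (2.5, -1) lies entirely inside the cone, so the union is just the cone — area = 307.37 mm². At z = 4.48: the cone: at t=0.896 of its height the radius interpolates to r₁+(r₂−r₁)t = 7.864, giving a regular 16-gon of that circumradius (area = (16/2)·7.864²·sin(360°/16) = 189.33 mm²); the r=6 cylinder at (2.5, -1) contributes a regular 16-gon of circumradius 6 (area = (16/2)·6.000²·sin(360°/16) = 110.21 mm²); Taking the union: the regions partially overlap — summed areas 299.54 mm² minus the doubly-counted overlap 103.95 mm² gives 195.59 mm² — area = 195.59 mm². Checking containment: the cross-section at z = 4.48 is a subset of the cross-section at z = 1.4.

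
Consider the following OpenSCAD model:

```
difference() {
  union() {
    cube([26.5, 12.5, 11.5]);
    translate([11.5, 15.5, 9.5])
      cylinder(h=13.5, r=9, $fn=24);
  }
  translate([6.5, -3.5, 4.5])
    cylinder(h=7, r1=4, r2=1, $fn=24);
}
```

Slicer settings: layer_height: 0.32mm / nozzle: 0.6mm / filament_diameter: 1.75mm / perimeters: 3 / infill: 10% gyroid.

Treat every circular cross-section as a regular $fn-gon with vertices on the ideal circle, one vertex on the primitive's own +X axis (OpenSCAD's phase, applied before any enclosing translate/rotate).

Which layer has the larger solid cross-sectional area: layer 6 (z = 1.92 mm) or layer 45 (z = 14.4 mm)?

layer 6 (z = 1.92 mm)

Layer 6 (z = 1.92): the cube is present — its section is the full 26.5×12.5 rectangle (area 331.25 mm²); the cylinder at (11.5, 15.5) does not reach this height (z outside [9.5, 23]); Merging all regions: only the 26.5×12.5 cube is present, so the union is just that shape — area = 331.25 mm²; the cone at (6.5, -3.5) does not reach this height (z outside [4.5, 11.5]); After the difference (first − rest): none of the subtracted shapes is present at this height, so the result so far is unchanged — area = 331.25 mm². So its area = 331.25 mm². Layer 45 (z = 14.4): the cube does not reach this height (z outside [0, 11.5]); the cylinder at (11.5, 15.5): section is a regular 24-gon, circumradius r=9 (area = (24/2)·9.000²·sin(360°/24) = 251.57 mm²); Merging all regions: only the r=9 cylinder at (11.5, 15.5) is present, so the union is just that shape — area = 251.57 mm²; the cone at (6.5, -3.5) is absent (z outside [4.5, 11.5]); Taking the first minus the rest: none of the subtracted shapes is present at this height, so that combined region is unchanged — area = 251.57 mm². So its area = 251.57 mm². Layer 6 is larger (331.25 vs 251.57 mm²).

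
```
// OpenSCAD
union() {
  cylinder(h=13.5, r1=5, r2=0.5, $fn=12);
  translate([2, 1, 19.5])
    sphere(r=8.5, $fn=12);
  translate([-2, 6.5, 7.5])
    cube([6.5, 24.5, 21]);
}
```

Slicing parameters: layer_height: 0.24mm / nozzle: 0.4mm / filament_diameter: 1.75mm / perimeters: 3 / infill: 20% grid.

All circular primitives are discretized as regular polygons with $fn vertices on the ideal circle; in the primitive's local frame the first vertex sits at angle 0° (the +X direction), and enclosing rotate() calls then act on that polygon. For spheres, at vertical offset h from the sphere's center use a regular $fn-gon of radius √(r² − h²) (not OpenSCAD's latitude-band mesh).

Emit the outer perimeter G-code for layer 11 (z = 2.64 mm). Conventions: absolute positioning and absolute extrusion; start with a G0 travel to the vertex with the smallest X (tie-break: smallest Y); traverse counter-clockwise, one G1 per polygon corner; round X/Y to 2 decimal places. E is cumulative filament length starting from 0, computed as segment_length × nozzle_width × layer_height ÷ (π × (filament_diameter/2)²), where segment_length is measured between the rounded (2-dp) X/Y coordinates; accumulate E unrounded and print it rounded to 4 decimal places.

G0 X-4.12 Y0.00 Z2.64
G1 X-3.57 Y-2.06 E0.0851
G1 X-2.06 Y-3.57 E0.1703
G1 X0.00 Y-4.12 E0.2554
G1 X2.06 Y-3.57 E0.3405
G1 X3.57 Y-2.06 E0.4258
G1 X4.12 Y0.00 E0.5109
G1 X3.57 Y2.06 E0.5960
G1 X2.06 Y3.57 E0.6812
G1 X0.00 Y4.12 E0.7663
G1 X-2.06 Y3.57 E0.8514
G1 X-3.57 Y2.06 E0.9366
G1 X-4.12 Y0.00 E1.0217

At z = 2.64 mm: the cone (r1=5→r2=0.5) has section circumradius 4.120 here — a regular 12-gon; the sphere at (2, 1) is absent (|z−center|=16.860 > r=8.5); the cube at (-2, 6.5) does not reach this height (z outside [7.5, 28.5]); Combining (union): only the cone is present, so the union is just that shape — 1 connected region. The outline is a single polygon with 12 vertices. Extrusion per mm of travel: 0.4 × 0.24 / (π × 0.875²) = 0.039912. Accumulating E over each segment gives final E = 1.0217.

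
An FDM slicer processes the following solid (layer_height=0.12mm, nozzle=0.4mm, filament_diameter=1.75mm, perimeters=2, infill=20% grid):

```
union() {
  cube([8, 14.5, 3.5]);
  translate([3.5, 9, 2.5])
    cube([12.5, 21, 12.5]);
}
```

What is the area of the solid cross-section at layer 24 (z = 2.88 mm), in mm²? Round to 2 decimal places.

353.75 mm²

At z = 2.88 mm: the 8×14.5 cube contributes its full rectangle (area 116.00 mm²); the 12.5×21 cube at (3.5, 9) contributes its full rectangle (area 262.50 mm²); Taking the union: the regions partially overlap — summed areas 378.50 mm² minus the doubly-counted overlap 24.75 mm² gives 353.75 mm² — area = 353.75 mm². Overall, the cross-section is a single solid region. Net area = 353.75 mm².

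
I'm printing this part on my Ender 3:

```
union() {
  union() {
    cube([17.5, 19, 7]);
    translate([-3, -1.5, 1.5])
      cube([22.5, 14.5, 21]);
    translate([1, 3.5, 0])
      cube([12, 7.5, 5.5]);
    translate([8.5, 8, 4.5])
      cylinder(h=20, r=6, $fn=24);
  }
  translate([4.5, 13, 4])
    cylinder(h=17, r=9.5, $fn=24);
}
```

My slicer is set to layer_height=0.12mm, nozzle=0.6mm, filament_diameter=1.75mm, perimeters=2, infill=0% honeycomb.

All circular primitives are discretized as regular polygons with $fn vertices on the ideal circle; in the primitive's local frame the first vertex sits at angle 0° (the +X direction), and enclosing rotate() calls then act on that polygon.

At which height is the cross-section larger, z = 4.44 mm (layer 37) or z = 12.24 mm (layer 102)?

Layer 37 (z = 4.44): the 17.5×19 cube contributes its full rectangle (area 332.50 mm²); the 22.5×14.5 cube at (-3, -1.5) contributes its full rectangle (area 326.25 mm²); the cube at (1, 3.5) (footprint 12×7.5) is included at this height (area 90.00 mm²); the cylinder at (8.5, 8) is not intersected at this z (z outside [4.5, 24.5]); Taking the union: the regions partially overlap — summed areas 748.75 mm² minus the doubly-counted overlap 317.50 mm² gives 431.25 mm² — area = 431.25 mm²; the r=9.5 cylinder at (4.5, 13) gives a regular 24-gon of circumradius 9.5 (constant along its height) (area = (24/2)·9.500²·sin(360°/24) = 280.30 mm²); Taking the union: the regions partially overlap — summed areas 711.55 mm² minus the doubly-counted overlap 212.12 mm² gives 499.44 mm² — area = 499.44 mm². So its area = 499.44 mm². Layer 102 (z = 12.24): the cube is not intersected at this z (z outside [0, 7]); the cube at (-3, -1.5) (footprint 22.5×14.5) is included at this height (area 326.25 mm²); the cube at (1, 3.5) is absent (z outside [0, 5.5]); the r=6 cylinder at (8.5, 8) gives a regular 24-gon of circumradius 6 (constant along its height) (area = (24/2)·6.000²·sin(360°/24) = 111.81 mm²); Taking the union: the regions partially overlap — summed areas 438.06 mm² minus the doubly-counted overlap 107.54 mm² gives 330.52 mm² — area = 330.52 mm²; the r=9.5 cylinder at (4.5, 13) gives a regular 24-gon of circumradius 9.5 (constant along its height) (area = (24/2)·9.500²·sin(360°/24) = 280.30 mm²); Taking the union: the regions partially overlap — summed areas 610.82 mm² minus the doubly-counted overlap 136.81 mm² gives 474.02 mm² — area = 474.02 mm². So its area = 474.02 mm². Layer 37 is larger (499.44 vs 474.02 mm²).

layer 37 (z = 4.44 mm)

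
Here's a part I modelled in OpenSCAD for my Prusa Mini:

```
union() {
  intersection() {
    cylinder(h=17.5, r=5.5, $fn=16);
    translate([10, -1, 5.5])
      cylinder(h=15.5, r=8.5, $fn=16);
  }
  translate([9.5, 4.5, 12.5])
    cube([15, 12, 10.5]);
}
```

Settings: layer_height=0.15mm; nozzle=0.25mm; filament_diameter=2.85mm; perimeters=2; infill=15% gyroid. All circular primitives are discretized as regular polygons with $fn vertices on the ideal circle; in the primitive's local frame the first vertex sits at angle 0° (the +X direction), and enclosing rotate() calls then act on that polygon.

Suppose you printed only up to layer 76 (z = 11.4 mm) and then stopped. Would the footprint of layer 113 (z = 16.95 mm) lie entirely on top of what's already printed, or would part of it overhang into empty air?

part overhangs

Compare the two slices. At z = 11.4: the cylinder: section is a regular 16-gon, circumradius r=5.5 (area = (16/2)·5.500²·sin(360°/16) = 92.61 mm²); the cylinder at (10, -1): section is a regular 16-gon, circumradius r=8.5 (area = (16/2)·8.500²·sin(360°/16) = 221.19 mm²); Taking the intersection: the r=8.5 cylinder at (10, -1) partially overlaps the r=5.5 cylinder; clipping to the common part keeps 23.75 mm² — area = 23.75 mm²; the cube at (9.5, 4.5) is absent (z outside [12.5, 23]); Merging all regions: only the result so far is present, so the union is just that shape — area = 23.75 mm². At z = 16.95: the cylinder: section is a regular 16-gon, circumradius r=5.5 (area = (16/2)·5.500²·sin(360°/16) = 92.61 mm²); the r=8.5 cylinder at (10, -1) gives a regular 16-gon of circumradius 8.5 (constant along its height) (area = (16/2)·8.500²·sin(360°/16) = 221.19 mm²); Keeping only the common overlap: the r=8.5 cylinder at (10, -1) partially overlaps the r=5.5 cylinder; clipping to the common part keeps 23.75 mm² — area = 23.75 mm²; the cube at (9.5, 4.5) is present — its section is the full 15×12 rectangle (area 180.00 mm²); Taking the union: the 2 present regions are separate (no shared area or edge), so areas and boundary lengths simply add and each stays a separate island — area = 203.75 mm². Checking containment: at z = 16.95 the cross-section extends beyond the z = 11.4 cross-section by about 180.00 mm².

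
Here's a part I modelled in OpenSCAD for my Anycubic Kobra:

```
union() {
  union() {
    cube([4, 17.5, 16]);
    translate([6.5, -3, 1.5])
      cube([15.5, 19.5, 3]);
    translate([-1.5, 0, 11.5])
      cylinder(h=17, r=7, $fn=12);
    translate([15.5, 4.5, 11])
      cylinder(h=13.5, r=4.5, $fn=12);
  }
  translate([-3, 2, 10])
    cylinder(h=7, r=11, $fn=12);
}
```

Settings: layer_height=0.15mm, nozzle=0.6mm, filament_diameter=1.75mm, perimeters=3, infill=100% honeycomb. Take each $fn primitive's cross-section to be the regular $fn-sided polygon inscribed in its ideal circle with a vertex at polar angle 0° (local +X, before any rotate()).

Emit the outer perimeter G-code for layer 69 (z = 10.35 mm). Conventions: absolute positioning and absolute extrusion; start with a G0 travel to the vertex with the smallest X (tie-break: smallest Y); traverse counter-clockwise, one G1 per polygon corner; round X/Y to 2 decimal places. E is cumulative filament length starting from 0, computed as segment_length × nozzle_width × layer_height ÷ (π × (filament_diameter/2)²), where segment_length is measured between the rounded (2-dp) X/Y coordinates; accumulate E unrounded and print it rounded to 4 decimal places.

At z = 10.35 mm: the 4×17.5 cube contributes its full rectangle; the cube at (6.5, -3) does not reach this height (z outside [1.5, 4.5]); the cylinder at (-1.5, 0) is absent (z outside [11.5, 28.5]); the cylinder at (15.5, 4.5) is not intersected at this z (z outside [11, 24.5]); Combining (union): only the 4×17.5 cube is present, so the union is just that shape — 1 connected region; the r=11 cylinder at (-3, 2) gives a regular 12-gon of circumradius 11 (constant along its height); Taking the union: the regions partially overlap (shared area 45.82 mm²), so overlapping operands fuse into one piece — 1 connected region. The outline is a single polygon with 15 vertices. Extrusion per mm of travel: 0.6 × 0.15 / (π × 0.875²) = 0.037418. Accumulating E over each segment gives final E = 3.0085.

G0 X-14.00 Y2.00 Z10.35
G1 X-12.53 Y-3.50 E0.2130
G1 X-8.50 Y-7.53 E0.4263
G1 X-3.00 Y-9.00 E0.6393
G1 X2.50 Y-7.53 E0.8523
G1 X6.53 Y-3.50 E1.0656
G1 X8.00 Y2.00 E1.2786
G1 X6.53 Y7.50 E1.4916
G1 X4.00 Y10.03 E1.6255
G1 X4.00 Y17.50 E1.9050
G1 X0.00 Y17.50 E2.0547
G1 X0.00 Y12.20 E2.2530
G1 X-3.00 Y13.00 E2.3692
G1 X-8.50 Y11.53 E2.5822
G1 X-12.53 Y7.50 E2.7954
G1 X-14.00 Y2.00 E3.0085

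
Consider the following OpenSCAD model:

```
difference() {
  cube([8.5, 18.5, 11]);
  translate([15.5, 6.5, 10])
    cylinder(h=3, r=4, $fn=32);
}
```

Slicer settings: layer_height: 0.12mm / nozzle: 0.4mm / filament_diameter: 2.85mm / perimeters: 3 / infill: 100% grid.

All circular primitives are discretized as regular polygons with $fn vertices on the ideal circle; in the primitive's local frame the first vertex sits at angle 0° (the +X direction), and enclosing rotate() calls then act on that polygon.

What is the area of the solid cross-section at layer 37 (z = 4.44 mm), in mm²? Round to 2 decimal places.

At z = 4.44 mm: the cube is present — its section is the full 8.5×18.5 rectangle (area 157.25 mm²); the cylinder at (15.5, 6.5) is absent (z outside [10, 13]); After the difference (first − rest): none of the subtracted shapes is present at this height, so the 8.5×18.5 cube is unchanged — area = 157.25 mm². Overall, the cross-section is a single solid region. Net area = 157.25 mm².

157.25 mm²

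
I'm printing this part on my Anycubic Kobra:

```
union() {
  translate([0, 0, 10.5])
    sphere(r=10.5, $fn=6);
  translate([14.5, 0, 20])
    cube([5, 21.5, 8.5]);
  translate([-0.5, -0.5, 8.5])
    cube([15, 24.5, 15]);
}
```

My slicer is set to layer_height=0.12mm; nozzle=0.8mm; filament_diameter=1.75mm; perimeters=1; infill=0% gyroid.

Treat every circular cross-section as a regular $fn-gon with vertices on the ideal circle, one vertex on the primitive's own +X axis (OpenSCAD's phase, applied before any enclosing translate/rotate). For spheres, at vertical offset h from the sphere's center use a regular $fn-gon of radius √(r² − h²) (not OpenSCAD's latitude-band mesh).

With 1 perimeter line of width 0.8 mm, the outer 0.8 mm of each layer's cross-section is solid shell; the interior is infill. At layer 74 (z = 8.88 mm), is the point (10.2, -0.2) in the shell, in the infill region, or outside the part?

shell

At z = 8.88 mm: the r=10.5 sphere slices to a regular 6-gon of circumradius 10.374 (√(r²−h²) with h=1.62 from center); the cube at (14.5, 0) is not intersected at this z (z outside [20, 28.5]); the cube at (-0.5, -0.5) (footprint 15×24.5) is included at this height; Merging all regions: the regions partially overlap (shared area 79.76 mm²), so overlapping operands fuse into one piece — 1 connected region. Overall, the cross-section is a single solid region. The nearest boundary edge runs (14.50, -0.50)→(10.09, -0.50); distance from the point to it = 0.30 mm. The point is inside the cross-section, 0.30 mm from the nearest boundary — within the 0.8 mm shell band (1 × 0.8).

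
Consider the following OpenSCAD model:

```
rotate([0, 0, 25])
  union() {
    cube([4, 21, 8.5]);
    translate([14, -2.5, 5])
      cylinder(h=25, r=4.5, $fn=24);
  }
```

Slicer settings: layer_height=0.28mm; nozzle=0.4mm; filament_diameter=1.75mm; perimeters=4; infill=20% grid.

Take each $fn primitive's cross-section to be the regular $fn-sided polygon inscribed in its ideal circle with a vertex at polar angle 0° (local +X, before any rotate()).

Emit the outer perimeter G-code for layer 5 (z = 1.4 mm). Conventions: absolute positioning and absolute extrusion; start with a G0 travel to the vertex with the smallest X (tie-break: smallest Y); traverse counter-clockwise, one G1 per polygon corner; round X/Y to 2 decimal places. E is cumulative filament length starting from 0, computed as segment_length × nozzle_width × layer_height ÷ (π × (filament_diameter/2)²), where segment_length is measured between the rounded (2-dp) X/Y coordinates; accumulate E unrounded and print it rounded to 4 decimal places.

At z = 1.4 mm: the cube is present — its section is the full 4×21 rectangle; the cylinder at (14, -2.5) is not intersected at this z (z outside [5, 30]); Merging all regions: only the 4×21 cube is present, so the union is just that shape — 1 connected region; (rotated 25° about Z; rotation is an isometry so areas/perimeters/island counts are preserved). The outline is a single polygon with 4 vertices. Extrusion per mm of travel: 0.4 × 0.28 / (π × 0.875²) = 0.046564. Accumulating E over each segment gives final E = 2.3280.

G0 X-8.87 Y19.03 Z1.40
G1 X0.00 Y0.00 E0.9776
G1 X3.63 Y1.69 E1.1641
G1 X-5.25 Y20.72 E2.1419
G1 X-8.87 Y19.03 E2.3280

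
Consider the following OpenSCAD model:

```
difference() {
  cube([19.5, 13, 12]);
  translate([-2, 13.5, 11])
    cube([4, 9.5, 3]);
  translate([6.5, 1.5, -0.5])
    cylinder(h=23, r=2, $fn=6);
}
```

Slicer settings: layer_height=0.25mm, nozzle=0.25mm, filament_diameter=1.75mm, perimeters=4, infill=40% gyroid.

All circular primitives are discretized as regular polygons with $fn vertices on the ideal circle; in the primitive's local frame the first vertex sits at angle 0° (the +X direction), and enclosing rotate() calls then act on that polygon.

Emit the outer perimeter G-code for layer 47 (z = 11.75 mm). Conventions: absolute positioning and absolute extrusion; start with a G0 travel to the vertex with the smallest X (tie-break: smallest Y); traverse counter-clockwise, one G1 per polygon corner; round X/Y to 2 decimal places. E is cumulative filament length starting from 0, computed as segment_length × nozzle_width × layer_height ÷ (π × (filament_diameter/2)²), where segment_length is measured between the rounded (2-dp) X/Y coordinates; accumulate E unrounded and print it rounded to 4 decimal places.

At z = 11.75 mm: the cube is present — its section is the full 19.5×13 rectangle; the 4×9.5 cube at (-2, 13.5) contributes its full rectangle; the r=2 cylinder at (6.5, 1.5) gives a regular 6-gon of circumradius 2 (constant along its height); After the difference (first − rest): starting from the 19.5×13 cube, the 4×9.5 cube at (-2, 13.5) misses the remaining region (no effect); the r=2 cylinder at (6.5, 1.5) partially overlaps it — only the 9.90 mm² overlap (of its 10.39 mm²) is removed, clipping the outline — 1 connected region. The outline is a single polygon with 10 vertices. Extrusion per mm of travel: 0.25 × 0.25 / (π × 0.875²) = 0.025984. Accumulating E over each segment gives final E = 1.8762.

G0 X0.00 Y0.00 Z11.75
G1 X5.37 Y0.00 E0.1395
G1 X4.50 Y1.50 E0.1846
G1 X5.50 Y3.23 E0.2365
G1 X7.50 Y3.23 E0.2885
G1 X8.50 Y1.50 E0.3404
G1 X7.63 Y0.00 E0.3855
G1 X19.50 Y0.00 E0.6939
G1 X19.50 Y13.00 E1.0317
G1 X0.00 Y13.00 E1.5384
G1 X0.00 Y0.00 E1.8762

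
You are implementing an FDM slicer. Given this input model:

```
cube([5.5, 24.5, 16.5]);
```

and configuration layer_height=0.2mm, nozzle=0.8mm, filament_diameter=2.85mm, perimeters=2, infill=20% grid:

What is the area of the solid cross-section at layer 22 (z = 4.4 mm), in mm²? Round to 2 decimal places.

134.75 mm²

At z = 4.4 mm: the cube is present — its section is the full 5.5×24.5 rectangle (area 134.75 mm²). Overall, the cross-section is a single solid region. Net area = 134.75 mm².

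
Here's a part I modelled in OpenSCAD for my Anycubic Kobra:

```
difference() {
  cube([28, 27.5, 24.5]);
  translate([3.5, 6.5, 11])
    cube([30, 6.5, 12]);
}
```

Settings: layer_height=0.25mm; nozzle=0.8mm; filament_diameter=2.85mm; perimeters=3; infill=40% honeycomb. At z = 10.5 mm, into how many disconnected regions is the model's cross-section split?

1

At z = 10.5 mm: the 28×27.5 cube contributes its full rectangle; the cube at (3.5, 6.5) does not reach this height (z outside [11, 23]); Subtracting the remaining from the first: none of the subtracted shapes is present at this height, so the 28×27.5 cube is unchanged — 1 connected region. The result has 1 disconnected region.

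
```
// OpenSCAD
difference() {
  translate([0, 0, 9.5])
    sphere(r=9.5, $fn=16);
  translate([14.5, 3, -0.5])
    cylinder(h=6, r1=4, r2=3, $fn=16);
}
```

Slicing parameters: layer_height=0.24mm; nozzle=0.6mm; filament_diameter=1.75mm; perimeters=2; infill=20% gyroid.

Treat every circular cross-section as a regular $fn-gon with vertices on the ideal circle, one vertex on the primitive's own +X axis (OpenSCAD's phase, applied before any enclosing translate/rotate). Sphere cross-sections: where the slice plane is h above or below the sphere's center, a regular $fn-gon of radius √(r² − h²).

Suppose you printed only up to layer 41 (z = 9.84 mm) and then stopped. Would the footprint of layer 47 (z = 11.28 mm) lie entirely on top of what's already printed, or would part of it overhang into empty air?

Compare the two slices. At z = 9.84: the r=9.5 sphere contributes a regular 16-gon of circumradius √(9.5²−0.34²) = 9.494 (area = (16/2)·9.494²·sin(360°/16) = 275.94 mm²); the cone at (14.5, 3) does not reach this height (z outside [-0.5, 5.5]); After the difference (first − rest): none of the subtracted shapes is present at this height, so the r=9.5 sphere is unchanged — area = 275.94 mm². At z = 11.28: the sphere: section is a regular 16-gon, circumradius = √(r²−h²) = √(9.5²−1.78²) = 9.332 (area = (16/2)·9.332²·sin(360°/16) = 266.60 mm²); the cone at (14.5, 3) is not intersected at this z (z outside [-0.5, 5.5]); Subtracting the remaining from the first: none of the subtracted shapes is present at this height, so the r=9.5 sphere is unchanged — area = 266.60 mm². Checking containment: the cross-section at z = 11.28 is a subset of the cross-section at z = 9.84.

entirely on top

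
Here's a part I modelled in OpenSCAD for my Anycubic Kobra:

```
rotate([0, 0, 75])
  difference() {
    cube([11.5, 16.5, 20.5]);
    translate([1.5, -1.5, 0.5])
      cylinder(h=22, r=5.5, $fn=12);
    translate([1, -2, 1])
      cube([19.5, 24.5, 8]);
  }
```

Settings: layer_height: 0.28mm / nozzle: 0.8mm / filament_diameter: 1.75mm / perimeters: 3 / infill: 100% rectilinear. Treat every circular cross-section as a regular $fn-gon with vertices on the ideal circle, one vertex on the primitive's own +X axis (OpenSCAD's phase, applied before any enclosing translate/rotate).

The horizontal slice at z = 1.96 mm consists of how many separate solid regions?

At z = 1.96 mm: the 11.5×16.5 cube contributes its full rectangle; the r=5.5 cylinder at (1.5, -1.5) contributes a regular 12-gon of circumradius 5.5; the cube at (1, -2) is present — its section is the full 19.5×24.5 rectangle; Subtracting the remaining from the first: starting from the 11.5×16.5 cube, the r=5.5 cylinder at (1.5, -1.5) partially overlaps it — only the 20.44 mm² overlap (of its 90.75 mm²) is removed, clipping the outline; the 19.5×24.5 cube at (1, -2) partially overlaps it — only the 156.54 mm² overlap (of its 477.75 mm²) is removed, clipping the outline — 1 connected region; (rotated 75° about Z; rotation is an isometry so areas/perimeters/island counts are preserved). The result has 1 disconnected region.

1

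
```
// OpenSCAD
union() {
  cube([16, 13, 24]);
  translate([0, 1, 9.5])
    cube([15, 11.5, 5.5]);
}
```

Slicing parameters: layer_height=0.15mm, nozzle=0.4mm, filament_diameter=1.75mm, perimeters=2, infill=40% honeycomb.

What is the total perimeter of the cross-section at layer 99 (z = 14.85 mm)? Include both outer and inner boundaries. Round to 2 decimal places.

At z = 14.85 mm: the 16×13 cube contributes its full rectangle (perimeter 58.00 mm); the cube at (0, 1) (footprint 15×11.5) is included at this height (perimeter 53.00 mm); Merging all regions: the 15×11.5 cube at (0, 1) lies entirely inside the 16×13 cube, so the union is just the 16×13 cube — boundary = 58.00 mm. Overall, the cross-section is a single solid region. Total boundary length (outer) = 58.00 mm.

58.00 mm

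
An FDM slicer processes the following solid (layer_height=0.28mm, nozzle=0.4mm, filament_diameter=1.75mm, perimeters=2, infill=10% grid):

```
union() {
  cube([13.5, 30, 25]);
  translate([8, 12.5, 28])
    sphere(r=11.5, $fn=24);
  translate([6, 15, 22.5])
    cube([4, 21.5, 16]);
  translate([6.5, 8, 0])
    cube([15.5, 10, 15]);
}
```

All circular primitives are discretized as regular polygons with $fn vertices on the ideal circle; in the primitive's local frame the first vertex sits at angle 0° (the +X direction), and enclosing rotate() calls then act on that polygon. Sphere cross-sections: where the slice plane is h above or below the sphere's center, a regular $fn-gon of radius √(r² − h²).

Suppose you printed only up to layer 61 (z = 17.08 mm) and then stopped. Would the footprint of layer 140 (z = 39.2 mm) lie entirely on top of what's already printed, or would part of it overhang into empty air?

Compare the two slices. At z = 17.08: the cube (footprint 13.5×30) is included at this height (area 405.00 mm²); the sphere at (8, 12.5): section is a regular 24-gon, circumradius = √(r²−h²) = √(11.5²−10.92²) = 3.606 (area = (24/2)·3.606²·sin(360°/24) = 40.39 mm²); the cube at (6, 15) is absent (z outside [22.5, 38.5]); the cube at (6.5, 8) does not reach this height (z outside [0, 15]); Combining (union): the r=11.5 sphere at (8, 12.5) lies entirely inside the 13.5×30 cube, so the union is just the 13.5×30 cube — area = 405.00 mm². At z = 39.2: the cube does not reach this height (z outside [0, 25]); the sphere at (8, 12.5): section is a regular 24-gon, circumradius = √(r²−h²) = √(11.5²−11.2²) = 2.610 (area = (24/2)·2.610²·sin(360°/24) = 21.15 mm²); the cube at (6, 15) does not reach this height (z outside [22.5, 38.5]); the cube at (6.5, 8) is not intersected at this z (z outside [0, 15]); Taking the union: only the r=11.5 sphere at (8, 12.5) is present, so the union is just that shape — area = 21.15 mm². Checking containment: the cross-section at z = 39.2 is a subset of the cross-section at z = 17.08.

entirely on top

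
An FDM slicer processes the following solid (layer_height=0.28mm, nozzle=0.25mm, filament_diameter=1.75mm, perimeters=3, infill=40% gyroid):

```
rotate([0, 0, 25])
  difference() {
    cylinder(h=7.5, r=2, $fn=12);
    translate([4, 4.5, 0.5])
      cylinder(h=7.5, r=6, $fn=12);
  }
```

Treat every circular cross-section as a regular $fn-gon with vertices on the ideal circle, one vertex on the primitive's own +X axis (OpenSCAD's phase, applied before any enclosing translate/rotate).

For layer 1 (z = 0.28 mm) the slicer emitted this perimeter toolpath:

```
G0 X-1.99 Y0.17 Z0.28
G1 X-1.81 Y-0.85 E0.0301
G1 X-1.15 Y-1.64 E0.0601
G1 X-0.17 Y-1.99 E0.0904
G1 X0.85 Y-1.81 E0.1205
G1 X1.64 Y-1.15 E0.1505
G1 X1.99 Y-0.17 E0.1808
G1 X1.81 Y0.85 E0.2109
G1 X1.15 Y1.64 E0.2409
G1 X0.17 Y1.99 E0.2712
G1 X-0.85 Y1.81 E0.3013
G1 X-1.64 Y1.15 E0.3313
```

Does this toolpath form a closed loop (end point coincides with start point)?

Start point (G0): (-1.99, 0.17). End point (last G1): the path does not return to the start — open.

no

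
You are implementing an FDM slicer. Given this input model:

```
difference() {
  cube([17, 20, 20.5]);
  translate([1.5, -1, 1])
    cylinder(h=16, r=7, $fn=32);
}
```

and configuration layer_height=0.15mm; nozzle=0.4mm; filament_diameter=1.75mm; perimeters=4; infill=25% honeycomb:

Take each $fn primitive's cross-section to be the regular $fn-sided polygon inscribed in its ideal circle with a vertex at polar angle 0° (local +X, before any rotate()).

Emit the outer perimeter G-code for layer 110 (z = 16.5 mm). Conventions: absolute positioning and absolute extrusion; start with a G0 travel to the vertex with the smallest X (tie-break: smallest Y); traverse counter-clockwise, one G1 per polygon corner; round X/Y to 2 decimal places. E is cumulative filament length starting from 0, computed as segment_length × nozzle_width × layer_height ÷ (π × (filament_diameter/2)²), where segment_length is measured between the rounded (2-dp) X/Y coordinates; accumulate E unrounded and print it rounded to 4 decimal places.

G0 X0.00 Y5.82 Z16.50
G1 X0.13 Y5.87 E0.0035
G1 X1.50 Y6.00 E0.0378
G1 X2.87 Y5.87 E0.0721
G1 X4.18 Y5.47 E0.1063
G1 X5.39 Y4.82 E0.1406
G1 X6.45 Y3.95 E0.1748
G1 X7.32 Y2.89 E0.2090
G1 X7.97 Y1.68 E0.2432
G1 X8.37 Y0.37 E0.2774
G1 X8.40 Y0.00 E0.2867
G1 X17.00 Y0.00 E0.5012
G1 X17.00 Y20.00 E1.0001
G1 X0.00 Y20.00 E1.4242
G1 X0.00 Y5.82 E1.7779

At z = 16.5 mm: the 17×20 cube contributes its full rectangle; the r=7 cylinder at (1.5, -1) contributes a regular 32-gon of circumradius 7; After the difference (first − rest): starting from the 17×20 cube, the r=7 cylinder at (1.5, -1) partially overlaps it — only the 40.17 mm² overlap (of its 152.95 mm²) is removed, clipping the outline — 1 connected region. The outline is a single polygon with 14 vertices. Extrusion per mm of travel: 0.4 × 0.15 / (π × 0.875²) = 0.024945. Accumulating E over each segment gives final E = 1.7779.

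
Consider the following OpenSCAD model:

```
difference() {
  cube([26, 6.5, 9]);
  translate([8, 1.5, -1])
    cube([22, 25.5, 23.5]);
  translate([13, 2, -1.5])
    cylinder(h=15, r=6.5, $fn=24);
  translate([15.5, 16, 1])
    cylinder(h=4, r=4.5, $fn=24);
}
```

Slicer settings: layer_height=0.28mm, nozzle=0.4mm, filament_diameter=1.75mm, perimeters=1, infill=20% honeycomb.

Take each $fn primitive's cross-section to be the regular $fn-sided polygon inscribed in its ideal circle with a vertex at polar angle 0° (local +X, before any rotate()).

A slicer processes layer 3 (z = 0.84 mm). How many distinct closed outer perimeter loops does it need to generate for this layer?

2

At z = 0.84 mm: the 26×6.5 cube contributes its full rectangle; the cube at (8, 1.5) (footprint 22×25.5) is included at this height; the cylinder at (13, 2): section is a regular 24-gon, circumradius r=6.5; the cylinder at (15.5, 16) does not reach this height (z outside [1, 5]); After the difference (first − rest): starting from the 26×6.5 cube, the 22×25.5 cube at (8, 1.5) partially overlaps it — only the 90.00 mm² overlap (of its 561.00 mm²) is removed, clipping the outline; the r=6.5 cylinder at (13, 2) partially overlaps it — only the 23.80 mm² overlap (of its 131.22 mm²) is removed, clipping the outline — 2 connected regions. The result has 2 disconnected regions.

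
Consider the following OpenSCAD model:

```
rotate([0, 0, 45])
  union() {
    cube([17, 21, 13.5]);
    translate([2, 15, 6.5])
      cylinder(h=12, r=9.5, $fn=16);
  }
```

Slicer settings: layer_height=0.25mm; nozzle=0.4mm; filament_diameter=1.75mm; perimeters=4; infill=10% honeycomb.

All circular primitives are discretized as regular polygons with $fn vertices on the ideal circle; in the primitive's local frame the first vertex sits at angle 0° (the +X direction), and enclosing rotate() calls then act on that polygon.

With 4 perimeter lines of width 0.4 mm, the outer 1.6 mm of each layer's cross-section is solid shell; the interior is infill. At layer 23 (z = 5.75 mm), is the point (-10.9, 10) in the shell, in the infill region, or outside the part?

outside

At z = 5.75 mm: the cube (footprint 17×21) is included at this height; the cylinder at (2, 15) is not intersected at this z (z outside [6.5, 18.5]); Combining (union): only the 17×21 cube is present, so the union is just that shape — 1 connected region; (rotated 45° about Z; rotation is an isometry so areas/perimeters/island counts are preserved). Overall, the cross-section is a single solid region. Undo the 45° rotation: the query point maps to (-0.636, 14.779) in the un-rotated model frame. The nearest boundary edge runs (0.00, 21.00)→(0.00, 0.00); distance from the point to it = 0.64 mm. The point is not inside any of the regions above, so it lies outside the cross-section (0.64 mm from the nearest boundary).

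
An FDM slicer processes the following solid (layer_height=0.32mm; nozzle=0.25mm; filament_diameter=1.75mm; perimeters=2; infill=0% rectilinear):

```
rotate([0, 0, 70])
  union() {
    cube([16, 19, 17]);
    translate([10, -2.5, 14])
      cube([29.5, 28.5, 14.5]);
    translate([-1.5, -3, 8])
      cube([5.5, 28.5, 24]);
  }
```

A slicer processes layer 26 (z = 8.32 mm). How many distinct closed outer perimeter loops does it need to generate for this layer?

At z = 8.32 mm: the 16×19 cube contributes its full rectangle; the cube at (10, -2.5) is absent (z outside [14, 28.5]); the cube at (-1.5, -3) (footprint 5.5×28.5) is included at this height; Taking the union: the regions partially overlap (shared area 76.00 mm²), so overlapping operands fuse into one piece — 1 connected region; (rotated 70° about Z; rotation is an isometry so areas/perimeters/island counts are preserved). The result has 1 disconnected region.

1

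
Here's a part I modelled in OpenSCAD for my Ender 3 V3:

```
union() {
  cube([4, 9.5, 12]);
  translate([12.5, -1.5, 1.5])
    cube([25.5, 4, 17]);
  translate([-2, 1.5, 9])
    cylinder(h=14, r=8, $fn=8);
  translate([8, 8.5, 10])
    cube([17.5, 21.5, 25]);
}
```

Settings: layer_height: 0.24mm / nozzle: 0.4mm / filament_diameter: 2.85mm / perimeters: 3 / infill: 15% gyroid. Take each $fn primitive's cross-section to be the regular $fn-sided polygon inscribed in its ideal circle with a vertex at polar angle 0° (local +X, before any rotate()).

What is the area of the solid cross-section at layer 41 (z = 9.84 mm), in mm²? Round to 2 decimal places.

At z = 9.84 mm: the cube is present — its section is the full 4×9.5 rectangle (area 38.00 mm²); the cube at (12.5, -1.5) is present — its section is the full 25.5×4 rectangle (area 102.00 mm²); the r=8 cylinder at (-2, 1.5) contributes a regular 8-gon of circumradius 8 (area = (8/2)·8.000²·sin(360°/8) = 181.02 mm²); the cube at (8, 8.5) does not reach this height (z outside [10, 35]); Taking the union: the regions partially overlap — summed areas 321.02 mm² minus the doubly-counted overlap 31.25 mm² gives 289.76 mm² — area = 289.76 mm². Overall, the cross-section has 2 separate islands. Net area = 289.76 mm².

289.76 mm²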